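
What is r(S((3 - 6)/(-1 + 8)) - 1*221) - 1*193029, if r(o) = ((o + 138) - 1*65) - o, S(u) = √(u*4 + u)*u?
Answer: -192956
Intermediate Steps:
S(u) = √5*u^(3/2) (S(u) = √(4*u + u)*u = √(5*u)*u = (√5*√u)*u = √5*u^(3/2))
r(o) = 73 (r(o) = ((138 + o) - 65) - o = (73 + o) - o = 73)
r(S((3 - 6)/(-1 + 8)) - 1*221) - 1*193029 = 73 - 1*193029 = 73 - 193029 = -192956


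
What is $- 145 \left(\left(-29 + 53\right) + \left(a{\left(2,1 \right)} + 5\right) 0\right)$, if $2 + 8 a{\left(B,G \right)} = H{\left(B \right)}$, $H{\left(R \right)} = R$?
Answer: $-3480$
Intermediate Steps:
$a{\left(B,G \right)} = - \frac{1}{4} + \frac{B}{8}$
$- 145 \left(\left(-29 + 53\right) + \left(a{\left(2,1 \right)} + 5\right) 0\right) = - 145 \left(\left(-29 + 53\right) + \left(\left(- \frac{1}{4} + \frac{1}{8} \cdot 2\right) + 5\right) 0\right) = - 145 \left(24 + \left(\left(- \frac{1}{4} + \frac{1}{4}\right) + 5\right) 0\right) = - 145 \left(24 + \left(0 + 5\right) 0\right) = - 145 \left(24 + 5 \cdot 0\right) = - 145 \left(24 + 0\right) = \left(-145\right) 24 = -3480$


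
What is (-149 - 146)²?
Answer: 87025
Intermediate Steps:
(-149 - 146)² = (-295)² = 87025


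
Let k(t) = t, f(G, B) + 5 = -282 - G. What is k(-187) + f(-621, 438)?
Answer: 147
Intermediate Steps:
f(G, B) = -287 - G (f(G, B) = -5 + (-282 - G) = -287 - G)
k(-187) + f(-621, 438) = -187 + (-287 - 1*(-621)) = -187 + (-287 + 621) = -187 + 334 = 147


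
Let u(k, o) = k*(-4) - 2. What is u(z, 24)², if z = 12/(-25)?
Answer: 4/625 ≈ 0.0064000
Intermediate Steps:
z = -12/25 (z = 12*(-1/25) = -12/25 ≈ -0.48000)
u(k, o) = -2 - 4*k (u(k, o) = -4*k - 2 = -2 - 4*k)
u(z, 24)² = (-2 - 4*(-12/25))² = (-2 + 48/25)² = (-2/25)² = 4/625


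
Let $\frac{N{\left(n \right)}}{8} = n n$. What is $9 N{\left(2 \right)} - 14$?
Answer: $274$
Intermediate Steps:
$N{\left(n \right)} = 8 n^{2}$ ($N{\left(n \right)} = 8 n n = 8 n^{2}$)
$9 N{\left(2 \right)} - 14 = 9 \cdot 8 \cdot 2^{2} - 14 = 9 \cdot 8 \cdot 4 - 14 = 9 \cdot 32 - 14 = 288 - 14 = 274$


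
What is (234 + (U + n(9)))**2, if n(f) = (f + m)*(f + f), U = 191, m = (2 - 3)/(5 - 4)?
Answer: 323761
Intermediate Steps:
m = -1 (m = -1/1 = -1*1 = -1)
n(f) = 2*f*(-1 + f) (n(f) = (f - 1)*(f + f) = (-1 + f)*(2*f) = 2*f*(-1 + f))
(234 + (U + n(9)))**2 = (234 + (191 + 2*9*(-1 + 9)))**2 = (234 + (191 + 2*9*8))**2 = (234 + (191 + 144))**2 = (234 + 335)**2 = 569**2 = 323761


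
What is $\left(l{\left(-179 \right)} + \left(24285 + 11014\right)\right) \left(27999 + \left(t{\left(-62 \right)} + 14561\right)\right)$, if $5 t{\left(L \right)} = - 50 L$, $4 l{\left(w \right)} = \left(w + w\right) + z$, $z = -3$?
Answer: $1520313825$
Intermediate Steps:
$l{\left(w \right)} = - \frac{3}{4} + \frac{w}{2}$ ($l{\left(w \right)} = \frac{\left(w + w\right) - 3}{4} = \frac{2 w - 3}{4} = \frac{-3 + 2 w}{4} = - \frac{3}{4} + \frac{w}{2}$)
$t{\left(L \right)} = - 10 L$ ($t{\left(L \right)} = \frac{\left(-50\right) L}{5} = - 10 L$)
$\left(l{\left(-179 \right)} + \left(24285 + 11014\right)\right) \left(27999 + \left(t{\left(-62 \right)} + 14561\right)\right) = \left(\left(- \frac{3}{4} + \frac{1}{2} \left(-179\right)\right) + \left(24285 + 11014\right)\right) \left(27999 + \left(\left(-10\right) \left(-62\right) + 14561\right)\right) = \left(\left(- \frac{3}{4} - \frac{179}{2}\right) + 35299\right) \left(27999 + \left(620 + 14561\right)\right) = \left(- \frac{361}{4} + 35299\right) \left(27999 + 15181\right) = \frac{140835}{4} \cdot 43180 = 1520313825$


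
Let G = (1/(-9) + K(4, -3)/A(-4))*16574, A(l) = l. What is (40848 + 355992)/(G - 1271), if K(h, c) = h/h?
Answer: -7143120/130609 ≈ -54.691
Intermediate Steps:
K(h, c) = 1
G = -107731/18 (G = (1/(-9) + 1/(-4))*16574 = (1*(-1/9) + 1*(-1/4))*16574 = (-1/9 - 1/4)*16574 = -13/36*16574 = -107731/18 ≈ -5985.1)
(40848 + 355992)/(G - 1271) = (40848 + 355992)/(-107731/18 - 1271) = 396840/(-130609/18) = 396840*(-18/130609) = -7143120/130609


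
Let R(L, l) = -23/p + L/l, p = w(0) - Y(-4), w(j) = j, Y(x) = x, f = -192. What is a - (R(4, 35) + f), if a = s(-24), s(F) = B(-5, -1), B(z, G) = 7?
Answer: 28649/140 ≈ 204.64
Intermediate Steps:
p = 4 (p = 0 - 1*(-4) = 0 + 4 = 4)
R(L, l) = -23/4 + L/l
s(F) = 7
a = 7
a - (R(4, 35) + f) = 7 - ((-23/4 + 4/35) - 192) = 7 - (-789/140 - 192) = 7 - 1*(-27669/140) = 7 + 27669/140 = 28649/140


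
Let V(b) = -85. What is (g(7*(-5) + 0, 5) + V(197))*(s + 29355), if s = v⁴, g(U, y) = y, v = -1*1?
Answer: -2348480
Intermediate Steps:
v = -1
s = 1 (s = (-1)⁴ = 1)
(g(7*(-5) + 0, 5) + V(197))*(s + 29355) = (5 - 85)*(1 + 29355) = -80*29356 = -2348480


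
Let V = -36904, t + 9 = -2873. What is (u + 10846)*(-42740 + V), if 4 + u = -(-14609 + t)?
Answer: -2256553452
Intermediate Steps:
t = -2882 (t = -9 - 2873 = -2882)
u = 17487 (u = -4 - (-14609 - 2882) = -4 - 1*(-17491) = -4 + 17491 = 17487)
(u + 10846)*(-42740 + V) = (17487 + 10846)*(-42740 - 36904) = 28333*(-79644) = -2256553452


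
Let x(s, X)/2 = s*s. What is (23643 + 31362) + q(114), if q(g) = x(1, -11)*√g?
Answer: 55005 + 2*√114 ≈ 55026.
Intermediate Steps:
x(s, X) = 2*s² (x(s, X) = 2*(s*s) = 2*s²)
q(g) = 2*√g (q(g) = (2*1²)*√g = (2*1)*√g = 2*√g)
(23643 + 31362) + q(114) = (23643 + 31362) + 2*√114 = 55005 + 2*√114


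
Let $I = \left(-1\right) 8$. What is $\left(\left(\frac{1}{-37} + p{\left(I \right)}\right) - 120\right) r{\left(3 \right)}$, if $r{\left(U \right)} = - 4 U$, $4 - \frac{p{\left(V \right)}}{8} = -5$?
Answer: $\frac{21324}{37} \approx 576.32$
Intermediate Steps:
$I = -8$
$p{\left(V \right)} = 72$ ($p{\left(V \right)} = 32 - -40 = 32 + 40 = 72$)
$\left(\left(\frac{1}{-37} + p{\left(I \right)}\right) - 120\right) r{\left(3 \right)} = \left(\left(\frac{1}{-37} + 72\right) - 120\right) \left(\left(-4\right) 3\right) = \left(\left(- \frac{1}{37} + 72\right) - 120\right) \left(-12\right) = \left(\frac{2663}{37} - 120\right) \left(-12\right) = \left(- \frac{1777}{37}\right) \left(-12\right) = \frac{21324}{37}$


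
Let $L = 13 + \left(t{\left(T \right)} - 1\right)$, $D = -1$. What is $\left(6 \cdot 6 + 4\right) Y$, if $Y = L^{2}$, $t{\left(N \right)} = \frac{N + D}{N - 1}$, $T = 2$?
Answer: $6760$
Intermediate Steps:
$t{\left(N \right)} = 1$ ($t{\left(N \right)} = \frac{N - 1}{N - 1} = \frac{-1 + N}{-1 + N} = 1$)
$L = 13$ ($L = 13 + \left(1 - 1\right) = 13 + 0 = 13$)
$Y = 169$ ($Y = 13^{2} = 169$)
$\left(6 \cdot 6 + 4\right) Y = \left(6 \cdot 6 + 4\right) 169 = \left(36 + 4\right) 169 = 40 \cdot 169 = 6760$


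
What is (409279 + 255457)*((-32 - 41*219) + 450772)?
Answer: 293654440096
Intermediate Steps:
(409279 + 255457)*((-32 - 41*219) + 450772) = 664736*((-32 - 8979) + 450772) = 664736*(-9011 + 450772) = 664736*441761 = 293654440096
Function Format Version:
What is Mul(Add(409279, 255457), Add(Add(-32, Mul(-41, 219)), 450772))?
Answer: 293654440096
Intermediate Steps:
Mul(Add(409279, 255457), Add(Add(-32, Mul(-41, 219)), 450772)) = Mul(664736, Add(Add(-32, -8979), 450772)) = Mul(664736, Add(-9011, 450772)) = Mul(664736, 441761) = 293654440096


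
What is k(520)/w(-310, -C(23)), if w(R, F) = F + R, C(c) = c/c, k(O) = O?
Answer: -520/311 ≈ -1.6720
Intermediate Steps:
C(c) = 1
k(520)/w(-310, -C(23)) = 520/(-1*1 - 310) = 520/(-1 - 310) = 520/(-311) = 520*(-1/311) = -520/311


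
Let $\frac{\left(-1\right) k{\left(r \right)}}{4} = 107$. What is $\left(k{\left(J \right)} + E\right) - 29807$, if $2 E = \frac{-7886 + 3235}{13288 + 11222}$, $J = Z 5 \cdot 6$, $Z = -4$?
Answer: $- \frac{1482124351}{49020} \approx -30235.0$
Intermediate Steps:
$J = -120$ ($J = \left(-4\right) 5 \cdot 6 = \left(-20\right) 6 = -120$)
$E = - \frac{4651}{49020}$ ($E = \frac{\left(-7886 + 3235\right) \frac{1}{13288 + 11222}}{2} = \frac{\left(-4651\right) \frac{1}{24510}}{2} = \frac{1}{2} \left(- \frac{4651}{24510}\right) = - \frac{4651}{49020} \approx -0.09488$)
$k{\left(r \right)} = -428$ ($k{\left(r \right)} = \left(-4\right) 107 = -428$)
$\left(k{\left(J \right)} + E\right) - 29807 = \left(-428 - \frac{4651}{49020}\right) - 29807 = - \frac{20985211}{49020} - 29807 = - \frac{1482124351}{49020}$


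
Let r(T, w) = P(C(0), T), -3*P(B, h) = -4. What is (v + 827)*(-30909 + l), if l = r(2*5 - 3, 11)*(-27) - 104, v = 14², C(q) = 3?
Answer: -31763127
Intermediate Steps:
P(B, h) = 4/3 (P(B, h) = -⅓*(-4) = 4/3)
r(T, w) = 4/3
v = 196
l = -140 (l = (4/3)*(-27) - 104 = -36 - 104 = -140)
(v + 827)*(-30909 + l) = (196 + 827)*(-30909 - 140) = 1023*(-31049) = -31763127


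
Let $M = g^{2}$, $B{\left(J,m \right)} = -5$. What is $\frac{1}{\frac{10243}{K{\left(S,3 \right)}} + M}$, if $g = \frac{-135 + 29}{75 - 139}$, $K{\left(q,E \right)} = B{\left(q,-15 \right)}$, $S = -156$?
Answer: $- \frac{5120}{10474787} \approx -0.00048879$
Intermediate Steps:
$K{\left(q,E \right)} = -5$
$g = \frac{53}{32}$ ($g = - \frac{106}{-64} = \left(-106\right) \left(- \frac{1}{64}\right) = \frac{53}{32} \approx 1.6563$)
$M = \frac{2809}{1024}$ ($M = \left(\frac{53}{32}\right)^{2} = \frac{2809}{1024} \approx 2.7432$)
$\frac{1}{\frac{10243}{K{\left(S,3 \right)}} + M} = \frac{1}{\frac{10243}{-5} + \frac{2809}{1024}} = \frac{1}{10243 \left(- \frac{1}{5}\right) + \frac{2809}{1024}} = \frac{1}{- \frac{10243}{5} + \frac{2809}{1024}} = \frac{1}{- \frac{10474787}{5120}} = - \frac{5120}{10474787}$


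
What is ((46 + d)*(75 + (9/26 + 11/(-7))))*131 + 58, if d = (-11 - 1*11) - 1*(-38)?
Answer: 54532325/91 ≈ 5.9926e+5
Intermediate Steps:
d = 16 (d = (-11 - 11) + 38 = -22 + 38 = 16)
((46 + d)*(75 + (9/26 + 11/(-7))))*131 + 58 = ((46 + 16)*(75 + (9/26 + 11/(-7))))*131 + 58 = (62*(75 + (9*(1/26) + 11*(-⅐))))*131 + 58 = (62*(75 + (9/26 - 11/7)))*131 + 58 = (62*(75 - 223/182))*131 + 58 = (62*(13427/182))*131 + 58 = (416237/91)*131 + 58 = 54527047/91 + 58 = 54532325/91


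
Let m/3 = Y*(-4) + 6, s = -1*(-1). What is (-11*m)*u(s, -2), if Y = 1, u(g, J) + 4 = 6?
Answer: -132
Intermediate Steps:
s = 1
u(g, J) = 2 (u(g, J) = -4 + 6 = 2)
m = 6 (m = 3*(1*(-4) + 6) = 3*(-4 + 6) = 3*2 = 6)
(-11*m)*u(s, -2) = -11*6*2 = -66*2 = -132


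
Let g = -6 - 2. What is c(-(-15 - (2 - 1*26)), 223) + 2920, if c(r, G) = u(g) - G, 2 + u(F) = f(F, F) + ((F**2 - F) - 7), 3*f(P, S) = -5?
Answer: 8275/3 ≈ 2758.3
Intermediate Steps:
f(P, S) = -5/3 (f(P, S) = (1/3)*(-5) = -5/3)
g = -8
u(F) = -32/3 + F**2 - F (u(F) = -2 + (-5/3 + ((F**2 - F) - 7)) = -2 + (-5/3 + (-7 + F**2 - F)) = -2 + (-26/3 + F**2 - F) = -32/3 + F**2 - F)
c(r, G) = 184/3 - G (c(r, G) = (-32/3 + (-8)**2 - 1*(-8)) - G = (-32/3 + 64 + 8) - G = 184/3 - G)
c(-(-15 - (2 - 1*26)), 223) + 2920 = (184/3 - 1*223) + 2920 = (184/3 - 223) + 2920 = -485/3 + 2920 = 8275/3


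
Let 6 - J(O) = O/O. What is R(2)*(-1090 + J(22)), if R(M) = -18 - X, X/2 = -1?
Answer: 17360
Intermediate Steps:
X = -2 (X = 2*(-1) = -2)
R(M) = -16 (R(M) = -18 - 1*(-2) = -18 + 2 = -16)
J(O) = 5 (J(O) = 6 - O/O = 6 - 1*1 = 6 - 1 = 5)
R(2)*(-1090 + J(22)) = -16*(-1090 + 5) = -16*(-1085) = 17360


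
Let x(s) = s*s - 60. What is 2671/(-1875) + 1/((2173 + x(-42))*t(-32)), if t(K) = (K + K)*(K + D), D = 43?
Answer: -7290250643/5117640000 ≈ -1.4245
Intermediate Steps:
x(s) = -60 + s² (x(s) = s² - 60 = -60 + s²)
t(K) = 2*K*(43 + K) (t(K) = (K + K)*(K + 43) = (2*K)*(43 + K) = 2*K*(43 + K))
2671/(-1875) + 1/((2173 + x(-42))*t(-32)) = 2671/(-1875) + 1/((2173 + (-60 + (-42)²))*((2*(-32)*(43 - 32)))) = 2671*(-1/1875) + 1/((2173 + (-60 + 1764))*((2*(-32)*11))) = -2671/1875 + 1/((2173 + 1704)*(-704)) = -2671/1875 - 1/704/3877 = -2671/1875 + (1/3877)*(-1/704) = -2671/1875 - 1/2729408 = -7290250643/5117640000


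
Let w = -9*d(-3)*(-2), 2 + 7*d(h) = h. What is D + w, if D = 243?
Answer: 1611/7 ≈ 230.14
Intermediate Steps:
d(h) = -2/7 + h/7
w = -90/7 (w = -9*(-2/7 + (1/7)*(-3))*(-2) = -9*(-2/7 - 3/7)*(-2) = -9*(-5/7)*(-2) = (45/7)*(-2) = -90/7 ≈ -12.857)
D + w = 243 - 90/7 = 1611/7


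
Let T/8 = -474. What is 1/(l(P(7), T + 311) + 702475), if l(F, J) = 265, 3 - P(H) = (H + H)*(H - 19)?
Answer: 1/702740 ≈ 1.4230e-6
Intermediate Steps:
T = -3792 (T = 8*(-474) = -3792)
P(H) = 3 - 2*H*(-19 + H) (P(H) = 3 - (H + H)*(H - 19) = 3 - 2*H*(-19 + H))
1/(l(P(7), T + 311) + 702475) = 1/(265 + 702475) = 1/702740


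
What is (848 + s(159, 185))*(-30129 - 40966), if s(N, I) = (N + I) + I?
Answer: -97897815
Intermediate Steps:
s(N, I) = N + 2*I (s(N, I) = (I + N) + I = N + 2*I)
(848 + s(159, 185))*(-30129 - 40966) = (848 + (159 + 2*185))*(-30129 - 40966) = (848 + (159 + 370))*(-71095) = (848 + 529)*(-71095) = 1377*(-71095) = -97897815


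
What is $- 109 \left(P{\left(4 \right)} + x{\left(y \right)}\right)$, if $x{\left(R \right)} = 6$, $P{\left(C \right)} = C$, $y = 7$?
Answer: $-1090$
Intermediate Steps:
$- 109 \left(P{\left(4 \right)} + x{\left(y \right)}\right) = - 109 \left(4 + 6\right) = \left(-109\right) 10 = -1090$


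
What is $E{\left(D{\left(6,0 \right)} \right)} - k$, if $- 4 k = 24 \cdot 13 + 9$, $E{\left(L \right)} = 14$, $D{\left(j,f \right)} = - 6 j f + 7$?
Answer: $\frac{377}{4} \approx 94.25$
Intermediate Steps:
$D{\left(j,f \right)} = 7 - 6 f j$ ($D{\left(j,f \right)} = - 6 f j + 7 = 7 - 6 f j$)
$k = - \frac{321}{4}$ ($k = - \frac{24 \cdot 13 + 9}{4} = - \frac{312 + 9}{4} = \left(- \frac{1}{4}\right) 321 = - \frac{321}{4} \approx -80.25$)
$E{\left(D{\left(6,0 \right)} \right)} - k = 14 - - \frac{321}{4} = 14 + \frac{321}{4} = \frac{377}{4}$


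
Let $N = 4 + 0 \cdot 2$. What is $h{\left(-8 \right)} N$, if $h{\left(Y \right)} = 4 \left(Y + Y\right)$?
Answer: $-256$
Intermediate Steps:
$h{\left(Y \right)} = 8 Y$ ($h{\left(Y \right)} = 4 \cdot 2 Y = 8 Y$)
$N = 4$ ($N = 4 + 0 = 4$)
$h{\left(-8 \right)} N = 8 \left(-8\right) 4 = \left(-64\right) 4 = -256$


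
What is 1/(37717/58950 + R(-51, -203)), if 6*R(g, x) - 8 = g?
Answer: -29475/192379 ≈ -0.15321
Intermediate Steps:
R(g, x) = 4/3 + g/6
1/(37717/58950 + R(-51, -203)) = 1/(37717/58950 + (4/3 + (⅙)*(-51))) = 1/(37717*(1/58950) + (4/3 - 17/2)) = 1/(37717/58950 - 43/6) = 1/(-192379/29475) = -29475/192379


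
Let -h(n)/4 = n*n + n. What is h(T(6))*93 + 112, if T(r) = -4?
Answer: -4352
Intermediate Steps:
h(n) = -4*n - 4*n² (h(n) = -4*(n*n + n) = -4*(n² + n) = -4*(n + n²) = -4*n - 4*n²)
h(T(6))*93 + 112 = -4*(-4)*(1 - 4)*93 + 112 = -4*(-4)*(-3)*93 + 112 = -48*93 + 112 = -4464 + 112 = -4352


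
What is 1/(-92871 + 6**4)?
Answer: -1/91575 ≈ -1.0920e-5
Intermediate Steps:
1/(-92871 + 6**4) = 1/(-92871 + 1296) = 1/(-91575) = -1/91575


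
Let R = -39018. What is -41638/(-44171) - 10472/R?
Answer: 149085014/123104577 ≈ 1.2110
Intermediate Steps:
-41638/(-44171) - 10472/R = -41638/(-44171) - 10472/(-39018) = -41638*(-1/44171) - 10472*(-1/39018) = 41638/44171 + 748/2787 = 149085014/123104577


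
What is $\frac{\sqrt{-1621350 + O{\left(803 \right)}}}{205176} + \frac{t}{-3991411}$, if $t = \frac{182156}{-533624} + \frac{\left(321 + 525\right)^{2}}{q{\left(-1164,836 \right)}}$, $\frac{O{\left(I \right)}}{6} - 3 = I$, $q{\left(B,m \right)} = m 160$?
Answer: $- \frac{859514539}{684848853883040} + \frac{i \sqrt{1616514}}{205176} \approx -1.255 \cdot 10^{-6} + 0.0061967 i$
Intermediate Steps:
$q{\left(B,m \right)} = 160 m$
$O{\left(I \right)} = 18 + 6 I$
$t = \frac{859514539}{171580640}$ ($t = \frac{182156}{-533624} + \frac{\left(321 + 525\right)^{2}}{160 \cdot 836} = 182156 \left(- \frac{1}{533624}\right) + \frac{846^{2}}{133760} = - \frac{3503}{10262} + 715716 \cdot \frac{1}{133760} = - \frac{3503}{10262} + \frac{178929}{33440} = \frac{859514539}{171580640} \approx 5.0094$)
$\frac{\sqrt{-1621350 + O{\left(803 \right)}}}{205176} + \frac{t}{-3991411} = \frac{\sqrt{-1621350 + \left(18 + 6 \cdot 803\right)}}{205176} + \frac{859514539}{171580640 \left(-3991411\right)} = \sqrt{-1621350 + \left(18 + 4818\right)} \frac{1}{205176} + \frac{859514539}{171580640} \left(- \frac{1}{3991411}\right) = \sqrt{-1621350 + 4836} \cdot \frac{1}{205176} - \frac{859514539}{684848853883040} = \sqrt{-1616514} \cdot \frac{1}{205176} - \frac{859514539}{684848853883040} = i \sqrt{1616514} \cdot \frac{1}{205176} - \frac{859514539}{684848853883040} = \frac{i \sqrt{1616514}}{205176} - \frac{859514539}{684848853883040} = - \frac{859514539}{684848853883040} + \frac{i \sqrt{1616514}}{205176}$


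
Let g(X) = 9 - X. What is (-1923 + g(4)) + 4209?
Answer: 2291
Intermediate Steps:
(-1923 + g(4)) + 4209 = (-1923 + (9 - 1*4)) + 4209 = (-1923 + (9 - 4)) + 4209 = (-1923 + 5) + 4209 = -1918 + 4209 = 2291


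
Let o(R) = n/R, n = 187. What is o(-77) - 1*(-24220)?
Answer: 169523/7 ≈ 24218.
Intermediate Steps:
o(R) = 187/R
o(-77) - 1*(-24220) = 187/(-77) - 1*(-24220) = 187*(-1/77) + 24220 = -17/7 + 24220 = 169523/7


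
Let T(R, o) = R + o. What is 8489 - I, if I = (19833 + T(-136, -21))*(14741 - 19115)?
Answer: 86071313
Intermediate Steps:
I = -86062824 (I = (19833 + (-136 - 21))*(14741 - 19115) = (19833 - 157)*(-4374) = 19676*(-4374) = -86062824)
8489 - I = 8489 - 1*(-86062824) = 8489 + 86062824 = 86071313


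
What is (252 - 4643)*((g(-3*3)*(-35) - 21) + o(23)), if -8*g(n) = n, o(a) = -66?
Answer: 4439301/8 ≈ 5.5491e+5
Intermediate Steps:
g(n) = -n/8
(252 - 4643)*((g(-3*3)*(-35) - 21) + o(23)) = (252 - 4643)*((-(-3)*3/8*(-35) - 21) - 66) = -4391*((-⅛*(-9)*(-35) - 21) - 66) = -4391*(((9/8)*(-35) - 21) - 66) = -4391*((-315/8 - 21) - 66) = -4391*(-483/8 - 66) = -4391*(-1011/8) = 4439301/8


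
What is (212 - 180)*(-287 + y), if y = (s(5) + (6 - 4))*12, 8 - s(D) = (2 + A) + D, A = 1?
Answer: -8416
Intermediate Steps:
s(D) = 5 - D (s(D) = 8 - ((2 + 1) + D) = 8 - (3 + D) = 8 + (-3 - D) = 5 - D)
y = 24 (y = ((5 - 1*5) + (6 - 4))*12 = ((5 - 5) + 2)*12 = (0 + 2)*12 = 2*12 = 24)
(212 - 180)*(-287 + y) = (212 - 180)*(-287 + 24) = 32*(-263) = -8416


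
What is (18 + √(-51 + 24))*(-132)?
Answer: -2376 - 396*I*√3 ≈ -2376.0 - 685.89*I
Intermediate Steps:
(18 + √(-51 + 24))*(-132) = (18 + √(-27))*(-132) = (18 + 3*I*√3)*(-132) = -2376 - 396*I*√3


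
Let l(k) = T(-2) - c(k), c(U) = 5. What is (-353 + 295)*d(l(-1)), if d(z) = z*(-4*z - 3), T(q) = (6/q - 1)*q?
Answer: 2610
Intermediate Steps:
T(q) = q*(-1 + 6/q) (T(q) = (-1 + 6/q)*q = q*(-1 + 6/q))
l(k) = 3 (l(k) = (6 - 1*(-2)) - 1*5 = (6 + 2) - 5 = 8 - 5 = 3)
d(z) = z*(-3 - 4*z)
(-353 + 295)*d(l(-1)) = (-353 + 295)*(-1*3*(3 + 4*3)) = -(-58)*3*(3 + 12) = -(-58)*3*15 = -58*(-45) = 2610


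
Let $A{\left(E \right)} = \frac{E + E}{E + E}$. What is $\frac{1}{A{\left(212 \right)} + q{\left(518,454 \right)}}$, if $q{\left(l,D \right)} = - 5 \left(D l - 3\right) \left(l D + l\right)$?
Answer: $- \frac{1}{277134908049} \approx -3.6083 \cdot 10^{-12}$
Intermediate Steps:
$q{\left(l,D \right)} = \left(15 - 5 D l\right) \left(l + D l\right)$ ($q{\left(l,D \right)} = - 5 \left(-3 + D l\right) \left(D l + l\right) = \left(15 - 5 D l\right) \left(l + D l\right)$)
$A{\left(E \right)} = 1$ ($A{\left(E \right)} = \frac{2 E}{2 E} = 2 E \frac{1}{2 E} = 1$)
$\frac{1}{A{\left(212 \right)} + q{\left(518,454 \right)}} = \frac{1}{1 + 5 \cdot 518 \left(3 + 3 \cdot 454 - 454 \cdot 518 - 518 \cdot 454^{2}\right)} = \frac{1}{1 + 5 \cdot 518 \left(3 + 1362 - 235172 - 518 \cdot 206116\right)} = \frac{1}{1 + 5 \cdot 518 \left(3 + 1362 - 235172 - 106768088\right)} = \frac{1}{1 + 5 \cdot 518 \left(-107001895\right)} = \frac{1}{1 - 277134908050} = \frac{1}{-277134908049} = - \frac{1}{277134908049}$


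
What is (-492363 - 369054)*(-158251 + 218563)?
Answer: -51953782104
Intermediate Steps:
(-492363 - 369054)*(-158251 + 218563) = -861417*60312 = -51953782104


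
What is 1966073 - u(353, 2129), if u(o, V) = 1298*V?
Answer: -797369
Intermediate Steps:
1966073 - u(353, 2129) = 1966073 - 1298*2129 = 1966073 - 1*2763442 = 1966073 - 2763442 = -797369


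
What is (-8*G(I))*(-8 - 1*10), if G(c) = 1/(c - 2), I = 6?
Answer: 36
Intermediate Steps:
G(c) = 1/(-2 + c)
(-8*G(I))*(-8 - 1*10) = (-8/(-2 + 6))*(-8 - 1*10) = (-8/4)*(-8 - 10) = -8*¼*(-18) = -2*(-18) = 36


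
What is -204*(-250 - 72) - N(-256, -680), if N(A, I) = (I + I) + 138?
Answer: 66910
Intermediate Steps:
N(A, I) = 138 + 2*I (N(A, I) = 2*I + 138 = 138 + 2*I)
-204*(-250 - 72) - N(-256, -680) = -204*(-250 - 72) - (138 + 2*(-680)) = -204*(-322) - (138 - 1360) = 65688 - 1*(-1222) = 65688 + 1222 = 66910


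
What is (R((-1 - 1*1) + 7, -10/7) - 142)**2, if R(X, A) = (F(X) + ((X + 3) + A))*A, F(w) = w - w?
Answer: 55026724/2401 ≈ 22918.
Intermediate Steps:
F(w) = 0
R(X, A) = A*(3 + A + X) (R(X, A) = (0 + ((X + 3) + A))*A = (0 + ((3 + X) + A))*A = (0 + (3 + A + X))*A = (3 + A + X)*A = A*(3 + A + X))
(R((-1 - 1*1) + 7, -10/7) - 142)**2 = ((-10/7)*(3 - 10/7 + ((-1 - 1*1) + 7)) - 142)**2 = ((-10*1/7)*(3 - 10*1/7 + ((-1 - 1) + 7)) - 142)**2 = (-10*(3 - 10/7 + (-2 + 7))/7 - 142)**2 = (-10*(3 - 10/7 + 5)/7 - 142)**2 = (-10/7*46/7 - 142)**2 = (-460/49 - 142)**2 = (-7418/49)**2 = 55026724/2401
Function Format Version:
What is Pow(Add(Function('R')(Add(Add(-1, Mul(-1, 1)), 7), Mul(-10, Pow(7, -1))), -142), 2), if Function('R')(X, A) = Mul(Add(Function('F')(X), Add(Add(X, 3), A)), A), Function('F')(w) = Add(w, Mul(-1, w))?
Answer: Rational(55026724, 2401) ≈ 22918.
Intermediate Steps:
Function('F')(w) = 0
Function('R')(X, A) = Mul(A, Add(3, A, X)) (Function('R')(X, A) = Mul(Add(0, Add(Add(X, 3), A)), A) = Mul(Add(0, Add(Add(3, X), A)), A) = Mul(Add(0, Add(3, A, X)), A) = Mul(Add(3, A, X), A) = Mul(A, Add(3, A, X)))
Pow(Add(Function('R')(Add(Add(-1, Mul(-1, 1)), 7), Mul(-10, Pow(7, -1))), -142), 2) = Pow(Add(Mul(Mul(-10, Pow(7, -1)), Add(3, Mul(-10, Pow(7, -1)), Add(Add(-1, Mul(-1, 1)), 7))), -142), 2) = Pow(Add(Mul(Mul(-10, Rational(1, 7)), Add(3, Mul(-10, Rational(1, 7)), Add(Add(-1, -1), 7))), -142), 2) = Pow(Add(Mul(Rational(-10, 7), Add(3, Rational(-10, 7), Add(-2, 7))), -142), 2) = Pow(Add(Mul(Rational(-10, 7), Add(3, Rational(-10, 7), 5)), -142), 2) = Pow(Add(Mul(Rational(-10, 7), Rational(46, 7)), -142), 2) = Pow(Add(Rational(-460, 49), -142), 2) = Pow(Rational(-7418, 49), 2) = Rational(55026724, 2401)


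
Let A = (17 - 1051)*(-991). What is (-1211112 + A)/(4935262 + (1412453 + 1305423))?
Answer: -93209/3826569 ≈ -0.024358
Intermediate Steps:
A = 1024694 (A = -1034*(-991) = 1024694)
(-1211112 + A)/(4935262 + (1412453 + 1305423)) = (-1211112 + 1024694)/(4935262 + (1412453 + 1305423)) = -186418/(4935262 + 2717876) = -186418/7653138 = -186418*1/7653138 = -93209/3826569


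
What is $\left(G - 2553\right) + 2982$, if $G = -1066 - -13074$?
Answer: $12437$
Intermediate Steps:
$G = 12008$ ($G = -1066 + 13074 = 12008$)
$\left(G - 2553\right) + 2982 = \left(12008 - 2553\right) + 2982 = 9455 + 2982 = 12437$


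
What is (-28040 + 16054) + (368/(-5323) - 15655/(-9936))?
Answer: -633851810291/52889328 ≈ -11985.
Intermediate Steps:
(-28040 + 16054) + (368/(-5323) - 15655/(-9936)) = -11986 + (368*(-1/5323) - 15655*(-1/9936)) = -11986 + (-368/5323 + 15655/9936) = -11986 + 79675117/52889328 = -633851810291/52889328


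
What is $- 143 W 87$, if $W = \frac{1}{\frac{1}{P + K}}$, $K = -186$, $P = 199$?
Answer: $-161733$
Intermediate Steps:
$W = 13$ ($W = \frac{1}{\frac{1}{199 - 186}} = \frac{1}{\frac{1}{13}} = 13$)
$- 143 W 87 = \left(-143\right) 13 \cdot 87 = \left(-1859\right) 87 = -161733$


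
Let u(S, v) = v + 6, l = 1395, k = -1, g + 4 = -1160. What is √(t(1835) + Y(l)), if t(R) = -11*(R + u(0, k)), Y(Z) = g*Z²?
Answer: 2*I*√566298335 ≈ 47594.0*I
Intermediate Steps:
g = -1164 (g = -4 - 1160 = -1164)
Y(Z) = -1164*Z²
u(S, v) = 6 + v
t(R) = -55 - 11*R (t(R) = -11*(R + (6 - 1)) = -11*(R + 5) = -11*(5 + R) = -55 - 11*R)
√(t(1835) + Y(l)) = √((-55 - 11*1835) - 1164*1395²) = √((-55 - 20185) - 1164*1946025) = √(-20240 - 2265173100) = √(-2265193340) = 2*I*√566298335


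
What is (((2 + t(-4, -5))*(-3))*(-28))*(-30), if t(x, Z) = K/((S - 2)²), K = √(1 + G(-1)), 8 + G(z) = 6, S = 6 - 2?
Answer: -5040 - 630*I ≈ -5040.0 - 630.0*I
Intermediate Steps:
S = 4
G(z) = -2 (G(z) = -8 + 6 = -2)
K = I (K = √(1 - 2) = √(-1) = I ≈ 1.0*I)
t(x, Z) = I/4 (t(x, Z) = I/((4 - 2)²) = I/(2²) = I/4)
(((2 + t(-4, -5))*(-3))*(-28))*(-30) = (((2 + I/4)*(-3))*(-28))*(-30) = ((-6 - 3*I/4)*(-28))*(-30) = (168 + 21*I)*(-30) = -5040 - 630*I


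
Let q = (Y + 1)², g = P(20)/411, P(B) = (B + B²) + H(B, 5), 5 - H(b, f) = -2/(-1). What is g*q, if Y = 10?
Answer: 17061/137 ≈ 124.53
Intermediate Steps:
H(b, f) = 3 (H(b, f) = 5 - (-2)/(-1) = 5 - (-2)*(-1) = 5 - 1*2 = 5 - 2 = 3)
P(B) = 3 + B + B² (P(B) = (B + B²) + 3 = 3 + B + B²)
g = 141/137 (g = (3 + 20 + 20²)/411 = (3 + 20 + 400)*(1/411) = 423*(1/411) = 141/137 ≈ 1.0292)
q = 121 (q = (10 + 1)² = 11² = 121)
g*q = (141/137)*121 = 17061/137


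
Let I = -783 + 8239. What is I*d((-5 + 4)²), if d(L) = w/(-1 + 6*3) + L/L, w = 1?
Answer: 134208/17 ≈ 7894.6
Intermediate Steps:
d(L) = 18/17 (d(L) = 1/(-1 + 6*3) + L/L = 1/(-1 + 18) + 1 = 1/17 + 1 = 18/17)
I = 7456
I*d((-5 + 4)²) = 7456*(18/17) = 134208/17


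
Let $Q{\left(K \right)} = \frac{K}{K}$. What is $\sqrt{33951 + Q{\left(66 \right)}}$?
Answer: $4 \sqrt{2122} \approx 184.26$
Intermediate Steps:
$Q{\left(K \right)} = 1$
$\sqrt{33951 + Q{\left(66 \right)}} = \sqrt{33951 + 1} = \sqrt{33952} = 4 \sqrt{2122}$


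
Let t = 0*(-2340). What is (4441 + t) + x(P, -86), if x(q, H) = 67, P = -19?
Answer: 4508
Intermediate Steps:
t = 0
(4441 + t) + x(P, -86) = (4441 + 0) + 67 = 4441 + 67 = 4508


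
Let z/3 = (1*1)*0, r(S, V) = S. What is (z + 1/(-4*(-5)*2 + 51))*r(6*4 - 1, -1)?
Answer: 23/91 ≈ 0.25275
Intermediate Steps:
z = 0 (z = 3*((1*1)*0) = 3*(1*0) = 3*0 = 0)
(z + 1/(-4*(-5)*2 + 51))*r(6*4 - 1, -1) = (0 + 1/(-4*(-5)*2 + 51))*(6*4 - 1) = (0 + 1/(20*2 + 51))*(24 - 1) = (0 + 1/(40 + 51))*23 = (0 + 1/91)*23 = (1/91)*23 = 23/91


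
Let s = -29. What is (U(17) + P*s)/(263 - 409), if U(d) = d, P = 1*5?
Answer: 64/73 ≈ 0.87671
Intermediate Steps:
P = 5
(U(17) + P*s)/(263 - 409) = (17 + 5*(-29))/(263 - 409) = (17 - 145)/(-146) = -128*(-1/146) = 64/73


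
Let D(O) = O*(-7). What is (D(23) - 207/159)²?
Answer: 73994404/2809 ≈ 26342.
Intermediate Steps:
D(O) = -7*O
(D(23) - 207/159)² = (-7*23 - 207/159)² = (-161 - 207*1/159)² = (-161 - 69/53)² = (-8602/53)² = 73994404/2809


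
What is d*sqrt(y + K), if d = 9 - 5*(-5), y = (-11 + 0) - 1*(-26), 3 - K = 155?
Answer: 34*I*sqrt(137) ≈ 397.96*I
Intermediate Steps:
K = -152 (K = 3 - 1*155 = 3 - 155 = -152)
y = 15 (y = -11 + 26 = 15)
d = 34 (d = 9 + 25 = 34)
d*sqrt(y + K) = 34*sqrt(15 - 152) = 34*sqrt(-137) = 34*(I*sqrt(137)) = 34*I*sqrt(137)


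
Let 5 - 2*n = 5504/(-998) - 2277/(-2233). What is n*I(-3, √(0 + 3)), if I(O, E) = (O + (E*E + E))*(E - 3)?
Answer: 1442772/101297 - 1442772*√3/101297 ≈ -10.427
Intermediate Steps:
I(O, E) = (-3 + E)*(E + O + E²) (I(O, E) = (O + (E² + E))*(-3 + E) = (O + (E + E²))*(-3 + E) = (E + O + E²)*(-3 + E) = (-3 + E)*(E + O + E²))
n = 480924/101297 (n = 5/2 - (5504/(-998) - 2277/(-2233))/2 = 5/2 - (5504*(-1/998) - 2277*(-1/2233))/2 = 5/2 - (-2752/499 + 207/203)/2 = 5/2 - ½*(-455363/101297) = 5/2 + 455363/202594 = 480924/101297 ≈ 4.7477)
n*I(-3, √(0 + 3)) = 480924*((√(0 + 3))³ - 3*√(0 + 3) - 3*(-3) - 2*(√(0 + 3))² + √(0 + 3)*(-3))/101297 = 480924*((√3)³ - 3*√3 + 9 - 2*(√3)² + √3*(-3))/101297 = 480924*(3*√3 - 3*√3 + 9 - 2*3 - 3*√3)/101297 = 480924*(3*√3 - 3*√3 + 9 - 6 - 3*√3)/101297 = 480924*(3 - 3*√3)/101297 = 1442772/101297 - 1442772*√3/101297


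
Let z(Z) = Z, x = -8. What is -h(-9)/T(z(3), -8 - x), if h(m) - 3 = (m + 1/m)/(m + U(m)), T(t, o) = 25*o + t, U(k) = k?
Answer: -284/243 ≈ -1.1687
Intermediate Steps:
T(t, o) = t + 25*o
h(m) = 3 + (m + 1/m)/(2*m) (h(m) = 3 + (m + 1/m)/(m + m) = 3 + (m + 1/m)/((2*m)) = 3 + (m + 1/m)*(1/(2*m)) = 3 + (m + 1/m)/(2*m))
-h(-9)/T(z(3), -8 - x) = -(7/2 + (½)/(-9)²)/(3 + 25*(-8 - 1*(-8))) = -(7/2 + (½)*(1/81))/(3 + 25*(-8 + 8)) = -(7/2 + 1/162)/(3 + 25*0) = -284/(81*(3 + 0)) = -284/(81*3) = -1*284/243 = -284/243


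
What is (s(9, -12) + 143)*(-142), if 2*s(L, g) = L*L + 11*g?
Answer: -16685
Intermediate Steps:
s(L, g) = L²/2 + 11*g/2 (s(L, g) = (L*L + 11*g)/2 = (L² + 11*g)/2 = L²/2 + 11*g/2)
(s(9, -12) + 143)*(-142) = (((½)*9² + (11/2)*(-12)) + 143)*(-142) = (((½)*81 - 66) + 143)*(-142) = ((81/2 - 66) + 143)*(-142) = (-51/2 + 143)*(-142) = (235/2)*(-142) = -16685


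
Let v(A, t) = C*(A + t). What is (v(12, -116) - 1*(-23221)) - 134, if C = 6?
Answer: 22463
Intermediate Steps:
v(A, t) = 6*A + 6*t (v(A, t) = 6*(A + t) = 6*A + 6*t)
(v(12, -116) - 1*(-23221)) - 134 = ((6*12 + 6*(-116)) - 1*(-23221)) - 134 = ((72 - 696) + 23221) - 134 = (-624 + 23221) - 134 = 22597 - 134 = 22463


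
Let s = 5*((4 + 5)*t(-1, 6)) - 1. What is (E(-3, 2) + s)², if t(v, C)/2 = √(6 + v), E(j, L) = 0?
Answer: 40501 - 180*√5 ≈ 40099.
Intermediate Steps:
t(v, C) = 2*√(6 + v)
s = -1 + 90*√5 (s = 5*((4 + 5)*(2*√(6 - 1))) - 1 = 5*(9*(2*√5)) - 1 = 5*(18*√5) - 1 = 90*√5 - 1 = -1 + 90*√5 ≈ 200.25)
(E(-3, 2) + s)² = (0 + (-1 + 90*√5))² = (-1 + 90*√5)²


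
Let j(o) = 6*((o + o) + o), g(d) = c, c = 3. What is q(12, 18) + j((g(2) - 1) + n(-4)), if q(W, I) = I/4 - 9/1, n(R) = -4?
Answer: -81/2 ≈ -40.500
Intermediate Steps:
q(W, I) = -9 + I/4 (q(W, I) = I*(1/4) - 9*1 = I/4 - 9 = -9 + I/4)
g(d) = 3
j(o) = 18*o (j(o) = 6*(2*o + o) = 6*(3*o) = 18*o)
q(12, 18) + j((g(2) - 1) + n(-4)) = (-9 + (1/4)*18) + 18*((3 - 1) - 4) = (-9 + 9/2) + 18*(2 - 4) = -9/2 + 18*(-2) = -9/2 - 36 = -81/2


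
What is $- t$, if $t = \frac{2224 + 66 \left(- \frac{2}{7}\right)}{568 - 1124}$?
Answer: $\frac{3859}{973} \approx 3.9661$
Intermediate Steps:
$t = - \frac{3859}{973}$ ($t = \frac{2224 + 66 \left(\left(-2\right) \frac{1}{7}\right)}{-556} = \left(2224 + 66 \left(- \frac{2}{7}\right)\right) \left(- \frac{1}{556}\right) = \left(2224 - \frac{132}{7}\right) \left(- \frac{1}{556}\right) = \frac{15436}{7} \left(- \frac{1}{556}\right) = - \frac{3859}{973} \approx -3.9661$)
$- t = \left(-1\right) \left(- \frac{3859}{973}\right) = \frac{3859}{973}$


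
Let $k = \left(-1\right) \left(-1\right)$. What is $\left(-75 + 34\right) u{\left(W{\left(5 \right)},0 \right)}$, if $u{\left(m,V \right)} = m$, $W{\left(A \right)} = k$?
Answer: $-41$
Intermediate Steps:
$k = 1$
$W{\left(A \right)} = 1$
$\left(-75 + 34\right) u{\left(W{\left(5 \right)},0 \right)} = \left(-75 + 34\right) 1 = \left(-41\right) 1 = -41$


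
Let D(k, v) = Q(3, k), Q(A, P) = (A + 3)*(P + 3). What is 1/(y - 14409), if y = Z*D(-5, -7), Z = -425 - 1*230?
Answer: -1/6549 ≈ -0.00015269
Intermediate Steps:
Q(A, P) = (3 + A)*(3 + P)
D(k, v) = 18 + 6*k (D(k, v) = 9 + 3*3 + 3*k + 3*k = 9 + 9 + 3*k + 3*k = 18 + 6*k)
Z = -655 (Z = -425 - 230 = -655)
y = 7860 (y = -655*(18 + 6*(-5)) = -655*(18 - 30) = -655*(-12) = 7860)
1/(y - 14409) = 1/(7860 - 14409) = 1/(-6549) = -1/6549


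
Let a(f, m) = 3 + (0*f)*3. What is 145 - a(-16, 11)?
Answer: 142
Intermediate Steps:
a(f, m) = 3 (a(f, m) = 3 + 0*3 = 3 + 0 = 3)
145 - a(-16, 11) = 145 - 1*3 = 145 - 3 = 142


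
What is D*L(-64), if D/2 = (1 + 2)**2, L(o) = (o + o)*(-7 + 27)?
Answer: -46080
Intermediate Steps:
L(o) = 40*o (L(o) = (2*o)*20 = 40*o)
D = 18 (D = 2*(1 + 2)**2 = 2*3**2 = 2*9 = 18)
D*L(-64) = 18*(40*(-64)) = 18*(-2560) = -46080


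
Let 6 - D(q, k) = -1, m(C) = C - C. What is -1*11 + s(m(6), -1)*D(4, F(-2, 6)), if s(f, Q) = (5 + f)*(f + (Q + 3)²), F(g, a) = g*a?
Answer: 129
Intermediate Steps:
m(C) = 0
F(g, a) = a*g
D(q, k) = 7 (D(q, k) = 6 - 1*(-1) = 6 + 1 = 7)
s(f, Q) = (5 + f)*(f + (3 + Q)²)
-1*11 + s(m(6), -1)*D(4, F(-2, 6)) = -1*11 + (0² + 5*0 + 5*(3 - 1)² + 0*(3 - 1)²)*7 = -11 + (0 + 0 + 5*2² + 0*2²)*7 = -11 + (0 + 0 + 5*4 + 0*4)*7 = -11 + (0 + 0 + 20 + 0)*7 = -11 + 20*7 = -11 + 140 = 129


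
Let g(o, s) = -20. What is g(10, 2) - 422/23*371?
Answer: -157022/23 ≈ -6827.0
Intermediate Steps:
g(10, 2) - 422/23*371 = -20 - 422/23*371 = -20 - 156562/23 = -157022/23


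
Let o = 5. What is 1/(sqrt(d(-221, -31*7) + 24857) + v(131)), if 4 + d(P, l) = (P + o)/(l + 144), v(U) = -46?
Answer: 3358/1660017 + sqrt(132457405)/1660017 ≈ 0.0089559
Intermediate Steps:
d(P, l) = -4 + (5 + P)/(144 + l) (d(P, l) = -4 + (P + 5)/(l + 144) = -4 + (5 + P)/(144 + l))
1/(sqrt(d(-221, -31*7) + 24857) + v(131)) = 1/(sqrt((-571 - 221 - (-124)*7)/(144 - 31*7) + 24857) - 46) = 1/(sqrt((-571 - 221 - 4*(-217))/(144 - 217) + 24857) - 46) = 1/(sqrt((-571 - 221 + 868)/(-73) + 24857) - 46) = 1/(sqrt(-1/73*76 + 24857) - 46) = 1/(sqrt(-76/73 + 24857) - 46) = 1/(sqrt(1814485/73) - 46) = 1/(sqrt(132457405)/73 - 46) = 1/(-46 + sqrt(132457405)/73)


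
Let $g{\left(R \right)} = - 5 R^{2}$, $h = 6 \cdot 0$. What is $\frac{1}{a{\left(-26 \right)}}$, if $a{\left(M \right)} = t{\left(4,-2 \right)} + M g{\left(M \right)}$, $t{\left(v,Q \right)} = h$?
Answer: $\frac{1}{87880} \approx 1.1379 \cdot 10^{-5}$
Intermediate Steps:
$h = 0$
$t{\left(v,Q \right)} = 0$
$a{\left(M \right)} = - 5 M^{3}$ ($a{\left(M \right)} = 0 + M \left(- 5 M^{2}\right) = 0 - 5 M^{3} = - 5 M^{3}$)
$\frac{1}{a{\left(-26 \right)}} = \frac{1}{\left(-5\right) \left(-26\right)^{3}} = \frac{1}{\left(-5\right) \left(-17576\right)} = \frac{1}{87880}$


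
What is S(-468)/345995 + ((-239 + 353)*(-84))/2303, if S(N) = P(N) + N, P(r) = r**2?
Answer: -30878172/8756335 ≈ -3.5264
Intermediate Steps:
S(N) = N + N**2 (S(N) = N**2 + N = N + N**2)
S(-468)/345995 + ((-239 + 353)*(-84))/2303 = -468*(1 - 468)/345995 + ((-239 + 353)*(-84))/2303 = -468*(-467)*(1/345995) + (114*(-84))*(1/2303) = 218556*(1/345995) - 9576*1/2303 = 16812/26615 - 1368/329 = -30878172/8756335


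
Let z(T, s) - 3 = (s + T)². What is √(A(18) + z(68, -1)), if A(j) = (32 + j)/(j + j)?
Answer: √161762/6 ≈ 67.033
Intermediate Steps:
A(j) = (32 + j)/(2*j) (A(j) = (32 + j)/((2*j)) = (32 + j)*(1/(2*j)) = (32 + j)/(2*j))
z(T, s) = 3 + (T + s)² (z(T, s) = 3 + (s + T)² = 3 + (T + s)²)
√(A(18) + z(68, -1)) = √((½)*(32 + 18)/18 + (3 + (68 - 1)²)) = √((½)*(1/18)*50 + (3 + 67²)) = √(25/18 + (3 + 4489)) = √(25/18 + 4492) = √(80881/18) = √161762/6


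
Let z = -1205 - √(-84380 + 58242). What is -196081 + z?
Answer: -197286 - I*√26138 ≈ -1.9729e+5 - 161.67*I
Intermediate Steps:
z = -1205 - I*√26138 (z = -1205 - √(-26138) = -1205 - I*√26138 ≈ -1205.0 - 161.67*I)
-196081 + z = -196081 + (-1205 - I*√26138) = -197286 - I*√26138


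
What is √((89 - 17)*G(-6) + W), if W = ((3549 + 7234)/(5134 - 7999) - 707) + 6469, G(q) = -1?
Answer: √46673906955/2865 ≈ 75.407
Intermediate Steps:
W = 16497347/2865 (W = (10783/(-2865) - 707) + 6469 = (10783*(-1/2865) - 707) + 6469 = (-10783/2865 - 707) + 6469 = -2036338/2865 + 6469 = 16497347/2865 ≈ 5758.2)
√((89 - 17)*G(-6) + W) = √((89 - 17)*(-1) + 16497347/2865) = √(72*(-1) + 16497347/2865) = √(-72 + 16497347/2865) = √(16291067/2865) = √46673906955/2865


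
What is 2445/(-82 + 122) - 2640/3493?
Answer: 1686957/27944 ≈ 60.369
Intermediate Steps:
2445/(-82 + 122) - 2640/3493 = 2445/40 - 2640*1/3493 = 2445*(1/40) - 2640/3493 = 489/8 - 2640/3493 = 1686957/27944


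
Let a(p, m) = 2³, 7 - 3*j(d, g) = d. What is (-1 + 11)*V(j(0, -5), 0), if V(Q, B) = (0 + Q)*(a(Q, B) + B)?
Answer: 560/3 ≈ 186.67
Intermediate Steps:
j(d, g) = 7/3 - d/3
a(p, m) = 8
V(Q, B) = Q*(8 + B) (V(Q, B) = (0 + Q)*(8 + B) = Q*(8 + B))
(-1 + 11)*V(j(0, -5), 0) = (-1 + 11)*((7/3 - ⅓*0)*(8 + 0)) = 10*((7/3 + 0)*8) = 10*((7/3)*8) = 10*(56/3) = 560/3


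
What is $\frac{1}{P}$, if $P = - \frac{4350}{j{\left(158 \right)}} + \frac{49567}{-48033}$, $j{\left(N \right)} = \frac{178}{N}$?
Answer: $- \frac{4274937}{16510951913} \approx -0.00025892$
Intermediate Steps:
$P = - \frac{16510951913}{4274937}$ ($P = - \frac{4350}{178 \cdot \frac{1}{158}} + \frac{49567}{-48033} = - \frac{4350}{178 \cdot \frac{1}{158}} + 49567 \left(- \frac{1}{48033}\right) = - \frac{4350}{\frac{89}{79}} - \frac{49567}{48033} = \left(-4350\right) \frac{79}{89} - \frac{49567}{48033} = - \frac{343650}{89} - \frac{49567}{48033} = - \frac{16510951913}{4274937} \approx -3862.3$)
$\frac{1}{P} = \frac{1}{- \frac{16510951913}{4274937}} = - \frac{4274937}{16510951913}$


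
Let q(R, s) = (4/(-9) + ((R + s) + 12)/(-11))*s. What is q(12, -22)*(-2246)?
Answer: -278504/9 ≈ -30945.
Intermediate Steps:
q(R, s) = s*(-152/99 - R/11 - s/11) (q(R, s) = (4*(-1/9) + (12 + R + s)*(-1/11))*s = (-4/9 + (-12/11 - R/11 - s/11))*s = (-152/99 - R/11 - s/11)*s = s*(-152/99 - R/11 - s/11))
q(12, -22)*(-2246) = -1/99*(-22)*(152 + 9*12 + 9*(-22))*(-2246) = -1/99*(-22)*(152 + 108 - 198)*(-2246) = -1/99*(-22)*62*(-2246) = (124/9)*(-2246) = -278504/9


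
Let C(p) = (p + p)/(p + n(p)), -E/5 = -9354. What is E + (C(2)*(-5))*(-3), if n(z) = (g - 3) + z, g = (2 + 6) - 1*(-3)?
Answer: 46775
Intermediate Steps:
E = 46770 (E = -5*(-9354) = 46770)
g = 11 (g = 8 + 3 = 11)
n(z) = 8 + z (n(z) = (11 - 3) + z = 8 + z)
C(p) = 2*p/(8 + 2*p) (C(p) = (p + p)/(p + (8 + p)) = (2*p)/(8 + 2*p) = 2*p/(8 + 2*p))
E + (C(2)*(-5))*(-3) = 46770 + ((2/(4 + 2))*(-5))*(-3) = 46770 + ((2/6)*(-5))*(-3) = 46770 + ((2*(⅙))*(-5))*(-3) = 46770 + ((⅓)*(-5))*(-3) = 46770 - 5/3*(-3) = 46770 + 5 = 46775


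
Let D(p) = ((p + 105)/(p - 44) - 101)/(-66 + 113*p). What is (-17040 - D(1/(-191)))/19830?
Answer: -86752210189/100947159850 ≈ -0.85938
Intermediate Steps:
D(p) = (-101 + (105 + p)/(-44 + p))/(-66 + 113*p) (D(p) = ((105 + p)/(-44 + p) - 101)/(-66 + 113*p) = (-101 + (105 + p)/(-44 + p))/(-66 + 113*p))
(-17040 - D(1/(-191)))/19830 = (-17040 - (4549 - 100/(-191))/(2904 - 5038/(-191) + 113*(1/(-191))²))/19830 = (-17040 - (4549 - 100*(-1/191))/(2904 - 5038*(-1/191) + 113*(-1/191)²))*(1/19830) = (-17040 - (4549 + 100/191)/(2904 + 5038/191 + 113*(1/36481)))*(1/19830) = (-17040 - 868959/((2904 + 5038/191 + 113/36481)*191))*(1/19830) = (-17040 - 868959/(106903195/36481*191))*(1/19830) = (-17040 - 36481*868959/(106903195*191))*(1/19830) = (-17040 - 1*23710167/15271885)*(1/19830) = (-17040 - 23710167/15271885)*(1/19830) = -260256630567/15271885*1/19830 = -86752210189/100947159850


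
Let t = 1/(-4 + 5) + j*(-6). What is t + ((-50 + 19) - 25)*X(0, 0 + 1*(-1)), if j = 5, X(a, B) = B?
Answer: 27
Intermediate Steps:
t = -29 (t = 1/(-4 + 5) + 5*(-6) = 1/1 - 30 = 1 - 30 = -29)
t + ((-50 + 19) - 25)*X(0, 0 + 1*(-1)) = -29 + ((-50 + 19) - 25)*(0 + 1*(-1)) = -29 + (-31 - 25)*(0 - 1) = -29 - 56*(-1) = -29 + 56 = 27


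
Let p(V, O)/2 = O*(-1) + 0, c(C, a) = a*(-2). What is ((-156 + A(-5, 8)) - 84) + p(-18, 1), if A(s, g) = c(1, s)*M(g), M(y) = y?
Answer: -162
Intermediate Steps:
c(C, a) = -2*a
p(V, O) = -2*O (p(V, O) = 2*(O*(-1) + 0) = 2*(-O + 0) = 2*(-O) = -2*O)
A(s, g) = -2*g*s (A(s, g) = (-2*s)*g = -2*g*s)
((-156 + A(-5, 8)) - 84) + p(-18, 1) = ((-156 - 2*8*(-5)) - 84) - 2*1 = ((-156 + 80) - 84) - 2 = (-76 - 84) - 2 = -160 - 2 = -162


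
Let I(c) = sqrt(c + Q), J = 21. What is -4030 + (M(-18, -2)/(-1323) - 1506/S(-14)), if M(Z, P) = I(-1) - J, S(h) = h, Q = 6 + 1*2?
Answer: -247112/63 - sqrt(7)/1323 ≈ -3922.4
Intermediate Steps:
Q = 8 (Q = 6 + 2 = 8)
I(c) = sqrt(8 + c) (I(c) = sqrt(c + 8) = sqrt(8 + c))
M(Z, P) = -21 + sqrt(7) (M(Z, P) = sqrt(8 - 1) - 1*21 = sqrt(7) - 21 = -21 + sqrt(7))
-4030 + (M(-18, -2)/(-1323) - 1506/S(-14)) = -4030 + ((-21 + sqrt(7))/(-1323) - 1506/(-14)) = -4030 + ((-21 + sqrt(7))*(-1/1323) - 1506*(-1/14)) = -4030 + ((1/63 - sqrt(7)/1323) + 753/7) = -4030 + (6778/63 - sqrt(7)/1323) = -247112/63 - sqrt(7)/1323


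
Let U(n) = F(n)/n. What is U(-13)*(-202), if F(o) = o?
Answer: -202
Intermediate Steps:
U(n) = 1 (U(n) = n/n = 1)
U(-13)*(-202) = 1*(-202) = -202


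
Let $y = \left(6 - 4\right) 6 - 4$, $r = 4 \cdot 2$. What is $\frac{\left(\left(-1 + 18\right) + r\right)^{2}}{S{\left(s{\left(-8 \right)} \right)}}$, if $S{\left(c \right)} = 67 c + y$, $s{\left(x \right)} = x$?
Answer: $- \frac{625}{528} \approx -1.1837$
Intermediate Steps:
$r = 8$
$y = 8$ ($y = \left(6 - 4\right) 6 - 4 = 2 \cdot 6 - 4 = 12 - 4 = 8$)
$S{\left(c \right)} = 8 + 67 c$ ($S{\left(c \right)} = 67 c + 8 = 8 + 67 c$)
$\frac{\left(\left(-1 + 18\right) + r\right)^{2}}{S{\left(s{\left(-8 \right)} \right)}} = \frac{\left(\left(-1 + 18\right) + 8\right)^{2}}{8 + 67 \left(-8\right)} = \frac{\left(17 + 8\right)^{2}}{8 - 536} = \frac{25^{2}}{-528} = 625 \left(- \frac{1}{528}\right) = - \frac{625}{528}$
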